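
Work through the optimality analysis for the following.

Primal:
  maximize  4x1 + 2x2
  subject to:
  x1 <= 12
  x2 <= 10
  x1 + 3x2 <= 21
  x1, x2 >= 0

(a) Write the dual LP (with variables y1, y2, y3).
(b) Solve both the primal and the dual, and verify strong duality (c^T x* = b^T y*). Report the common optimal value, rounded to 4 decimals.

The standard primal-dual pair for 'max c^T x s.t. A x <= b, x >= 0' is:
  Dual:  min b^T y  s.t.  A^T y >= c,  y >= 0.

So the dual LP is:
  minimize  12y1 + 10y2 + 21y3
  subject to:
    y1 + y3 >= 4
    y2 + 3y3 >= 2
    y1, y2, y3 >= 0

Solving the primal: x* = (12, 3).
  primal value c^T x* = 54.
Solving the dual: y* = (3.3333, 0, 0.6667).
  dual value b^T y* = 54.
Strong duality: c^T x* = b^T y*. Confirmed.

54


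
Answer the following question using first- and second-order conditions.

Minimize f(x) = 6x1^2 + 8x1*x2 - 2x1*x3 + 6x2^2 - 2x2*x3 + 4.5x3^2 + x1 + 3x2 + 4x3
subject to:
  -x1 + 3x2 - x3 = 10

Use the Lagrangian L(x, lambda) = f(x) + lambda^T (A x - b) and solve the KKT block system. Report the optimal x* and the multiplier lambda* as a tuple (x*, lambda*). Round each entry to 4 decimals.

Form the Lagrangian:
  L(x, lambda) = (1/2) x^T Q x + c^T x + lambda^T (A x - b)
Stationarity (grad_x L = 0): Q x + c + A^T lambda = 0.
Primal feasibility: A x = b.

This gives the KKT block system:
  [ Q   A^T ] [ x     ]   [-c ]
  [ A    0  ] [ lambda ] = [ b ]

Solving the linear system:
  x*      = (-2.1805, 2.2821, -0.9733)
  lambda* = (-4.9626)
  f(x*)   = 25.1992

x* = (-2.1805, 2.2821, -0.9733), lambda* = (-4.9626)


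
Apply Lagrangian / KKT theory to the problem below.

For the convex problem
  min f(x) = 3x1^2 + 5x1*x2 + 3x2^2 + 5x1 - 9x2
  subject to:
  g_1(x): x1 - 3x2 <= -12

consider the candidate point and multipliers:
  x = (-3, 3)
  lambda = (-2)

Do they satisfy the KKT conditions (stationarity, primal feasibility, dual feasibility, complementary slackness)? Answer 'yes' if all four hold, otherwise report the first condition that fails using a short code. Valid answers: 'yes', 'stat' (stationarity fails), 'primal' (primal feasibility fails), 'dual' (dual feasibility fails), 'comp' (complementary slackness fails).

Gradient of f: grad f(x) = Q x + c = (2, -6)
Constraint values g_i(x) = a_i^T x - b_i:
  g_1((-3, 3)) = 0
Stationarity residual: grad f(x) + sum_i lambda_i a_i = (0, 0)
  -> stationarity OK
Primal feasibility (all g_i <= 0): OK
Dual feasibility (all lambda_i >= 0): FAILS
Complementary slackness (lambda_i * g_i(x) = 0 for all i): OK

Verdict: the first failing condition is dual_feasibility -> dual.

dual


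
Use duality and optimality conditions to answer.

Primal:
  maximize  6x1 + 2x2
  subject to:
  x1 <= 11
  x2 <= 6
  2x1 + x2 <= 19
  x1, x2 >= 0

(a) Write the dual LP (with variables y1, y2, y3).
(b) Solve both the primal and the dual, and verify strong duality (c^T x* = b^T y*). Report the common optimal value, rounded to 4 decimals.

The standard primal-dual pair for 'max c^T x s.t. A x <= b, x >= 0' is:
  Dual:  min b^T y  s.t.  A^T y >= c,  y >= 0.

So the dual LP is:
  minimize  11y1 + 6y2 + 19y3
  subject to:
    y1 + 2y3 >= 6
    y2 + y3 >= 2
    y1, y2, y3 >= 0

Solving the primal: x* = (9.5, 0).
  primal value c^T x* = 57.
Solving the dual: y* = (0, 0, 3).
  dual value b^T y* = 57.
Strong duality: c^T x* = b^T y*. Confirmed.

57


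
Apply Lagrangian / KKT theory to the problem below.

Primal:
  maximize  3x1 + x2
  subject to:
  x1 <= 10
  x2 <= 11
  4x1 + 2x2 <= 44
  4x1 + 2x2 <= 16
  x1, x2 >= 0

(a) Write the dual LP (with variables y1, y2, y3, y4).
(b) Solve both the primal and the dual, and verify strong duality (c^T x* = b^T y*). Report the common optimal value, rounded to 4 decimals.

The standard primal-dual pair for 'max c^T x s.t. A x <= b, x >= 0' is:
  Dual:  min b^T y  s.t.  A^T y >= c,  y >= 0.

So the dual LP is:
  minimize  10y1 + 11y2 + 44y3 + 16y4
  subject to:
    y1 + 4y3 + 4y4 >= 3
    y2 + 2y3 + 2y4 >= 1
    y1, y2, y3, y4 >= 0

Solving the primal: x* = (4, 0).
  primal value c^T x* = 12.
Solving the dual: y* = (0, 0, 0, 0.75).
  dual value b^T y* = 12.
Strong duality: c^T x* = b^T y*. Confirmed.

12


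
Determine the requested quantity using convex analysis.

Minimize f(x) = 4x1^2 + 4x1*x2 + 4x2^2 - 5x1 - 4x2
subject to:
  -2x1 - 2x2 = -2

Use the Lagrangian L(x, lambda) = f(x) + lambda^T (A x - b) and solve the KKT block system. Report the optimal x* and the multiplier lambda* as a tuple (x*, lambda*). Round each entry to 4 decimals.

Form the Lagrangian:
  L(x, lambda) = (1/2) x^T Q x + c^T x + lambda^T (A x - b)
Stationarity (grad_x L = 0): Q x + c + A^T lambda = 0.
Primal feasibility: A x = b.

This gives the KKT block system:
  [ Q   A^T ] [ x     ]   [-c ]
  [ A    0  ] [ lambda ] = [ b ]

Solving the linear system:
  x*      = (0.625, 0.375)
  lambda* = (0.75)
  f(x*)   = -1.5625

x* = (0.625, 0.375), lambda* = (0.75)


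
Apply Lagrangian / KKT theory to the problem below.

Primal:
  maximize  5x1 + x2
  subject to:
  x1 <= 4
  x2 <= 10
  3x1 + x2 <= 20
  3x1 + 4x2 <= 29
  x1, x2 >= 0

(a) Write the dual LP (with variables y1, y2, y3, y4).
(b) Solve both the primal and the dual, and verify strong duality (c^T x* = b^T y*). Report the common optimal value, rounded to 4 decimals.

The standard primal-dual pair for 'max c^T x s.t. A x <= b, x >= 0' is:
  Dual:  min b^T y  s.t.  A^T y >= c,  y >= 0.

So the dual LP is:
  minimize  4y1 + 10y2 + 20y3 + 29y4
  subject to:
    y1 + 3y3 + 3y4 >= 5
    y2 + y3 + 4y4 >= 1
    y1, y2, y3, y4 >= 0

Solving the primal: x* = (4, 4.25).
  primal value c^T x* = 24.25.
Solving the dual: y* = (4.25, 0, 0, 0.25).
  dual value b^T y* = 24.25.
Strong duality: c^T x* = b^T y*. Confirmed.

24.25


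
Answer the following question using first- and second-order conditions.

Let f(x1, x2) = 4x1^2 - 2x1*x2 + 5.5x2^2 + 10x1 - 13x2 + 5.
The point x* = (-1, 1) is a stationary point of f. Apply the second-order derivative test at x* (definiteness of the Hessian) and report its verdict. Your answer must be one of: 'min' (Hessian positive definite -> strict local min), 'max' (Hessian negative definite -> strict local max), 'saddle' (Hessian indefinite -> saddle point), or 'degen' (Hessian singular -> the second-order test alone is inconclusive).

Compute the Hessian H = grad^2 f:
  H = [[8, -2], [-2, 11]]
Verify stationarity: grad f(x*) = H x* + g = (0, 0).
Eigenvalues of H: 7, 12.
Both eigenvalues > 0, so H is positive definite -> x* is a strict local min.

min


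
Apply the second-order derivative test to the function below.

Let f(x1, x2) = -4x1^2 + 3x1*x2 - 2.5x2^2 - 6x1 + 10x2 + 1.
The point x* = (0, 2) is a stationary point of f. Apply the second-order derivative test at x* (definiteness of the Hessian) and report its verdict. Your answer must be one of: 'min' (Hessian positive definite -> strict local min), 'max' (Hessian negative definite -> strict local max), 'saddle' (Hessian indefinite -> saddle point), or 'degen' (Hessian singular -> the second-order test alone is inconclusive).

Compute the Hessian H = grad^2 f:
  H = [[-8, 3], [3, -5]]
Verify stationarity: grad f(x*) = H x* + g = (0, 0).
Eigenvalues of H: -9.8541, -3.1459.
Both eigenvalues < 0, so H is negative definite -> x* is a strict local max.

max


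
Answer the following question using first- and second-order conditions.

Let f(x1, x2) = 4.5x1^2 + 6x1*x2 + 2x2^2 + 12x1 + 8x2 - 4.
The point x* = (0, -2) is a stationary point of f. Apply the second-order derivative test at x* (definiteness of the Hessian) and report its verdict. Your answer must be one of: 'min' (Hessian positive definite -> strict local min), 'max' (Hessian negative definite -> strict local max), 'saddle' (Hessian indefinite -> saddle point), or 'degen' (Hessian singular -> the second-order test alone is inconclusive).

Compute the Hessian H = grad^2 f:
  H = [[9, 6], [6, 4]]
Verify stationarity: grad f(x*) = H x* + g = (0, 0).
Eigenvalues of H: 0, 13.
H has a zero eigenvalue (singular; positive semidefinite but not definite), so H is neither positive definite, negative definite, nor indefinite. The second-order test alone is inconclusive -> degen.
(Indeed, f is constant along the null direction of H through x*, so x* is not a strict local extremum.)

degen


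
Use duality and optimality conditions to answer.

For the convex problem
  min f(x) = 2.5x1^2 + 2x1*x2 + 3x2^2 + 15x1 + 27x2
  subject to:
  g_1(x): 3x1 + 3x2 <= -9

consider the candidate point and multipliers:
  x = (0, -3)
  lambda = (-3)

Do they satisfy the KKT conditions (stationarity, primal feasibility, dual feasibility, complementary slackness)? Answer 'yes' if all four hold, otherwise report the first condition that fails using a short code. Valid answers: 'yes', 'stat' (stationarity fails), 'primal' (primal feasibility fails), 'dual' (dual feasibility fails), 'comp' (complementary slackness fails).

Gradient of f: grad f(x) = Q x + c = (9, 9)
Constraint values g_i(x) = a_i^T x - b_i:
  g_1((0, -3)) = 0
Stationarity residual: grad f(x) + sum_i lambda_i a_i = (0, 0)
  -> stationarity OK
Primal feasibility (all g_i <= 0): OK
Dual feasibility (all lambda_i >= 0): FAILS
Complementary slackness (lambda_i * g_i(x) = 0 for all i): OK

Verdict: the first failing condition is dual_feasibility -> dual.

dual


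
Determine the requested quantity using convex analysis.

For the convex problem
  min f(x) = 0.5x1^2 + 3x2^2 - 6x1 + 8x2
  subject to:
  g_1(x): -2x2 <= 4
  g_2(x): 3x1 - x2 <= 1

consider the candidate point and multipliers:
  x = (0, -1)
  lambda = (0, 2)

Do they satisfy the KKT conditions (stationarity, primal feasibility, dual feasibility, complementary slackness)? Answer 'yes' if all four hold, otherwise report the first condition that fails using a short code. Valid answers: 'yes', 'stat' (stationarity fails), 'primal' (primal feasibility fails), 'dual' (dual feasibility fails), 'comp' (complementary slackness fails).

Gradient of f: grad f(x) = Q x + c = (-6, 2)
Constraint values g_i(x) = a_i^T x - b_i:
  g_1((0, -1)) = -2
  g_2((0, -1)) = 0
Stationarity residual: grad f(x) + sum_i lambda_i a_i = (0, 0)
  -> stationarity OK
Primal feasibility (all g_i <= 0): OK
Dual feasibility (all lambda_i >= 0): OK
Complementary slackness (lambda_i * g_i(x) = 0 for all i): OK

Verdict: yes, KKT holds.

yes


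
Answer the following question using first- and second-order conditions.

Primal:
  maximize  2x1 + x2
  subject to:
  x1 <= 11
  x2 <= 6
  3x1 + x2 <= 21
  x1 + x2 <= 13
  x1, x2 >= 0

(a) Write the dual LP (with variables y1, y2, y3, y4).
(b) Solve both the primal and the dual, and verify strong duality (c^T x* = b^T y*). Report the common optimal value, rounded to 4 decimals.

The standard primal-dual pair for 'max c^T x s.t. A x <= b, x >= 0' is:
  Dual:  min b^T y  s.t.  A^T y >= c,  y >= 0.

So the dual LP is:
  minimize  11y1 + 6y2 + 21y3 + 13y4
  subject to:
    y1 + 3y3 + y4 >= 2
    y2 + y3 + y4 >= 1
    y1, y2, y3, y4 >= 0

Solving the primal: x* = (5, 6).
  primal value c^T x* = 16.
Solving the dual: y* = (0, 0.3333, 0.6667, 0).
  dual value b^T y* = 16.
Strong duality: c^T x* = b^T y*. Confirmed.

16


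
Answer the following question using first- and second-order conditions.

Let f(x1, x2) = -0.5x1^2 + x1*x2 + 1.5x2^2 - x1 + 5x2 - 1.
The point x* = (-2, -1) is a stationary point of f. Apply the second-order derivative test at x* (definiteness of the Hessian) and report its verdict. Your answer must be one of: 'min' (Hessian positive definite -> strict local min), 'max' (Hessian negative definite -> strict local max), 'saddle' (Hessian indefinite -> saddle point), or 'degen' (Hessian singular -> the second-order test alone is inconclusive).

Compute the Hessian H = grad^2 f:
  H = [[-1, 1], [1, 3]]
Verify stationarity: grad f(x*) = H x* + g = (0, 0).
Eigenvalues of H: -1.2361, 3.2361.
Eigenvalues have mixed signs, so H is indefinite -> x* is a saddle point.

saddle


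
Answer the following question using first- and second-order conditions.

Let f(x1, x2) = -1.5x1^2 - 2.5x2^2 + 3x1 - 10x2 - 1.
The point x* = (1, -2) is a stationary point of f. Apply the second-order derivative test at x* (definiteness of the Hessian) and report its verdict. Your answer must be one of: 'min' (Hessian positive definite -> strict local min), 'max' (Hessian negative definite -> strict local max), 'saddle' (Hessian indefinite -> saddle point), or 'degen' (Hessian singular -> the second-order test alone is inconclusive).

Compute the Hessian H = grad^2 f:
  H = [[-3, 0], [0, -5]]
Verify stationarity: grad f(x*) = H x* + g = (0, 0).
Eigenvalues of H: -5, -3.
Both eigenvalues < 0, so H is negative definite -> x* is a strict local max.

max


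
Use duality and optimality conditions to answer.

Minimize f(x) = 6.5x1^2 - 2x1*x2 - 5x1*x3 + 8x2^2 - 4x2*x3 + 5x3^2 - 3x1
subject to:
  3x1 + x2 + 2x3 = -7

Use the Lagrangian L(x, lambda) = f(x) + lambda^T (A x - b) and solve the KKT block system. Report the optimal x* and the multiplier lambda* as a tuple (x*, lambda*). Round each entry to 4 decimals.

Form the Lagrangian:
  L(x, lambda) = (1/2) x^T Q x + c^T x + lambda^T (A x - b)
Stationarity (grad_x L = 0): Q x + c + A^T lambda = 0.
Primal feasibility: A x = b.

This gives the KKT block system:
  [ Q   A^T ] [ x     ]   [-c ]
  [ A    0  ] [ lambda ] = [ b ]

Solving the linear system:
  x*      = (-1.1343, -0.6942, -1.4515)
  lambda* = (3.0332)
  f(x*)   = 12.3177

x* = (-1.1343, -0.6942, -1.4515), lambda* = (3.0332)


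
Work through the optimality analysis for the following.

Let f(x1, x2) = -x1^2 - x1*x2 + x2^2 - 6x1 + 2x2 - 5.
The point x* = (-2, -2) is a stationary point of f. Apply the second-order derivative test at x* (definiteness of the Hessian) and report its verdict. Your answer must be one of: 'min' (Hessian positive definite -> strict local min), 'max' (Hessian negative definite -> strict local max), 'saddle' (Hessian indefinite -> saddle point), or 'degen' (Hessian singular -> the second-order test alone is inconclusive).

Compute the Hessian H = grad^2 f:
  H = [[-2, -1], [-1, 2]]
Verify stationarity: grad f(x*) = H x* + g = (0, 0).
Eigenvalues of H: -2.2361, 2.2361.
Eigenvalues have mixed signs, so H is indefinite -> x* is a saddle point.

saddle


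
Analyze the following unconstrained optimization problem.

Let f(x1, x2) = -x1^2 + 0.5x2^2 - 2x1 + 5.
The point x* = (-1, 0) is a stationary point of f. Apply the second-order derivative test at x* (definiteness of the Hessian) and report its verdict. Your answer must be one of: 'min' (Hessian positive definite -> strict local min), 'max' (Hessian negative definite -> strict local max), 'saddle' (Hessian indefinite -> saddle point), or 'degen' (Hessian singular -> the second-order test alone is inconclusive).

Compute the Hessian H = grad^2 f:
  H = [[-2, 0], [0, 1]]
Verify stationarity: grad f(x*) = H x* + g = (0, 0).
Eigenvalues of H: -2, 1.
Eigenvalues have mixed signs, so H is indefinite -> x* is a saddle point.

saddle


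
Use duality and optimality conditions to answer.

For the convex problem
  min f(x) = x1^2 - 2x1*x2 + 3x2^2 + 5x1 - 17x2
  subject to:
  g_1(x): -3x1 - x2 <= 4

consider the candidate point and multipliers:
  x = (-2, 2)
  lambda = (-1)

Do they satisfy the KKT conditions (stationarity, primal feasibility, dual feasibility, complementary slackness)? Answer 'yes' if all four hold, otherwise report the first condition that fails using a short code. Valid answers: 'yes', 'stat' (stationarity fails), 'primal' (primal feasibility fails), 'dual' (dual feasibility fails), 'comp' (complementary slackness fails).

Gradient of f: grad f(x) = Q x + c = (-3, -1)
Constraint values g_i(x) = a_i^T x - b_i:
  g_1((-2, 2)) = 0
Stationarity residual: grad f(x) + sum_i lambda_i a_i = (0, 0)
  -> stationarity OK
Primal feasibility (all g_i <= 0): OK
Dual feasibility (all lambda_i >= 0): FAILS
Complementary slackness (lambda_i * g_i(x) = 0 for all i): OK

Verdict: the first failing condition is dual_feasibility -> dual.

dual


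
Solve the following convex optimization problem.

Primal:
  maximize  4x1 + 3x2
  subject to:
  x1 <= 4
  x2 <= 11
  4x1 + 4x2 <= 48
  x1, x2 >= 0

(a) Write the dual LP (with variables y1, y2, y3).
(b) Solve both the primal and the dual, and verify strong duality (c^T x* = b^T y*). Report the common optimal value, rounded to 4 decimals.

The standard primal-dual pair for 'max c^T x s.t. A x <= b, x >= 0' is:
  Dual:  min b^T y  s.t.  A^T y >= c,  y >= 0.

So the dual LP is:
  minimize  4y1 + 11y2 + 48y3
  subject to:
    y1 + 4y3 >= 4
    y2 + 4y3 >= 3
    y1, y2, y3 >= 0

Solving the primal: x* = (4, 8).
  primal value c^T x* = 40.
Solving the dual: y* = (1, 0, 0.75).
  dual value b^T y* = 40.
Strong duality: c^T x* = b^T y*. Confirmed.

40


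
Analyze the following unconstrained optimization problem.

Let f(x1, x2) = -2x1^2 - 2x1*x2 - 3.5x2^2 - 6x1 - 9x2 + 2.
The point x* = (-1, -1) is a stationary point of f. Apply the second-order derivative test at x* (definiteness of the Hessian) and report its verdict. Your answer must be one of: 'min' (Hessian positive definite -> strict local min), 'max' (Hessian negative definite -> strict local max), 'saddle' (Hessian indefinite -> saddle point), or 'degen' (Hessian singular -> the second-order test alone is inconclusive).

Compute the Hessian H = grad^2 f:
  H = [[-4, -2], [-2, -7]]
Verify stationarity: grad f(x*) = H x* + g = (0, 0).
Eigenvalues of H: -8, -3.
Both eigenvalues < 0, so H is negative definite -> x* is a strict local max.

max


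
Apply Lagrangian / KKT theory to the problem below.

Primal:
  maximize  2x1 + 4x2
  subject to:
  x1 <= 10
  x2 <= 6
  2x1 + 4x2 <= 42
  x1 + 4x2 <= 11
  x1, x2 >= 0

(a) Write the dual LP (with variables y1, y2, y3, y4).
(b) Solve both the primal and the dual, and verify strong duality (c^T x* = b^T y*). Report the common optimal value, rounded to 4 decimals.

The standard primal-dual pair for 'max c^T x s.t. A x <= b, x >= 0' is:
  Dual:  min b^T y  s.t.  A^T y >= c,  y >= 0.

So the dual LP is:
  minimize  10y1 + 6y2 + 42y3 + 11y4
  subject to:
    y1 + 2y3 + y4 >= 2
    y2 + 4y3 + 4y4 >= 4
    y1, y2, y3, y4 >= 0

Solving the primal: x* = (10, 0.25).
  primal value c^T x* = 21.
Solving the dual: y* = (1, 0, 0, 1).
  dual value b^T y* = 21.
Strong duality: c^T x* = b^T y*. Confirmed.

21


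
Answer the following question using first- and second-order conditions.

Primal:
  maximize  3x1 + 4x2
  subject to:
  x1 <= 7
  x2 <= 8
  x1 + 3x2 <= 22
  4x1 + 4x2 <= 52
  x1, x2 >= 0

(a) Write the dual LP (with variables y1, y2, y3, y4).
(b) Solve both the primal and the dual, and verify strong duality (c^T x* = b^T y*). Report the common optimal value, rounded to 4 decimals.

The standard primal-dual pair for 'max c^T x s.t. A x <= b, x >= 0' is:
  Dual:  min b^T y  s.t.  A^T y >= c,  y >= 0.

So the dual LP is:
  minimize  7y1 + 8y2 + 22y3 + 52y4
  subject to:
    y1 + y3 + 4y4 >= 3
    y2 + 3y3 + 4y4 >= 4
    y1, y2, y3, y4 >= 0

Solving the primal: x* = (7, 5).
  primal value c^T x* = 41.
Solving the dual: y* = (1.6667, 0, 1.3333, 0).
  dual value b^T y* = 41.
Strong duality: c^T x* = b^T y*. Confirmed.

41


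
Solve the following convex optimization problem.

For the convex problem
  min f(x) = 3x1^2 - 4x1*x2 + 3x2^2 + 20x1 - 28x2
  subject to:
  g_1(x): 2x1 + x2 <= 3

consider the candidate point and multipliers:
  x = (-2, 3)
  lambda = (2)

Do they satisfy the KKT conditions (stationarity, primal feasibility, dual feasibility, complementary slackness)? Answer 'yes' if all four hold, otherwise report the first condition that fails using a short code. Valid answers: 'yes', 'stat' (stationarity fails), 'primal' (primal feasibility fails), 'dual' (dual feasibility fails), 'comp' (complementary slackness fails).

Gradient of f: grad f(x) = Q x + c = (-4, -2)
Constraint values g_i(x) = a_i^T x - b_i:
  g_1((-2, 3)) = -4
Stationarity residual: grad f(x) + sum_i lambda_i a_i = (0, 0)
  -> stationarity OK
Primal feasibility (all g_i <= 0): OK
Dual feasibility (all lambda_i >= 0): OK
Complementary slackness (lambda_i * g_i(x) = 0 for all i): FAILS

Verdict: the first failing condition is complementary_slackness -> comp.

comp


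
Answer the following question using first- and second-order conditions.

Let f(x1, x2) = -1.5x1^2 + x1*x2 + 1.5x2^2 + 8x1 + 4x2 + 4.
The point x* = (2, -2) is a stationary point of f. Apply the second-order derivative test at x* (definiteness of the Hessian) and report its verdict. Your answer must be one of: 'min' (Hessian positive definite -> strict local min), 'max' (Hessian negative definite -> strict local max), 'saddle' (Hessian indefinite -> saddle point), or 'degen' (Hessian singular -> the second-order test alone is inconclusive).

Compute the Hessian H = grad^2 f:
  H = [[-3, 1], [1, 3]]
Verify stationarity: grad f(x*) = H x* + g = (0, 0).
Eigenvalues of H: -3.1623, 3.1623.
Eigenvalues have mixed signs, so H is indefinite -> x* is a saddle point.

saddle


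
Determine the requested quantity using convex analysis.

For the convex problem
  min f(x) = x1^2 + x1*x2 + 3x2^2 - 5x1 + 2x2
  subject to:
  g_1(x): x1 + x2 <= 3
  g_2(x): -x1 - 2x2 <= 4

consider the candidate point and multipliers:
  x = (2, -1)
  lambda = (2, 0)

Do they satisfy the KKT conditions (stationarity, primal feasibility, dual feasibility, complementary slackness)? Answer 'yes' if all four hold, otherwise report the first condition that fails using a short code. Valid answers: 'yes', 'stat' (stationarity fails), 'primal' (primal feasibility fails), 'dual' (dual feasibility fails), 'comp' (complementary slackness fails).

Gradient of f: grad f(x) = Q x + c = (-2, -2)
Constraint values g_i(x) = a_i^T x - b_i:
  g_1((2, -1)) = -2
  g_2((2, -1)) = -4
Stationarity residual: grad f(x) + sum_i lambda_i a_i = (0, 0)
  -> stationarity OK
Primal feasibility (all g_i <= 0): OK
Dual feasibility (all lambda_i >= 0): OK
Complementary slackness (lambda_i * g_i(x) = 0 for all i): FAILS

Verdict: the first failing condition is complementary_slackness -> comp.

comp


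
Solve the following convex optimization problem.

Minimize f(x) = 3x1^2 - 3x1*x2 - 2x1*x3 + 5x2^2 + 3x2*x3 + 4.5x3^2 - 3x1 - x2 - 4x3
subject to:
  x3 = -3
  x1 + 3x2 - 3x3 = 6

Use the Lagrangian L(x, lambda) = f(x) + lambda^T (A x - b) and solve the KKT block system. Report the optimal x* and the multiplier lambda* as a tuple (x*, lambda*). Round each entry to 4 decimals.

Form the Lagrangian:
  L(x, lambda) = (1/2) x^T Q x + c^T x + lambda^T (A x - b)
Stationarity (grad_x L = 0): Q x + c + A^T lambda = 0.
Primal feasibility: A x = b.

This gives the KKT block system:
  [ Q   A^T ] [ x     ]   [-c ]
  [ A    0  ] [ lambda ] = [ b ]

Solving the linear system:
  x*      = (-1.3902, -0.5366, -3)
  lambda* = (41.0244, 3.7317)
  f(x*)   = 58.6951

x* = (-1.3902, -0.5366, -3), lambda* = (41.0244, 3.7317)


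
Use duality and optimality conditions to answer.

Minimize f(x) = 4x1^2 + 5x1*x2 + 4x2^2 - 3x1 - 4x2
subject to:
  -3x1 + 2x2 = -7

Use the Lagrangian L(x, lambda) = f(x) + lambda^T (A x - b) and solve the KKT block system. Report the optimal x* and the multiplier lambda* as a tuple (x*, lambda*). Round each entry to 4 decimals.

Form the Lagrangian:
  L(x, lambda) = (1/2) x^T Q x + c^T x + lambda^T (A x - b)
Stationarity (grad_x L = 0): Q x + c + A^T lambda = 0.
Primal feasibility: A x = b.

This gives the KKT block system:
  [ Q   A^T ] [ x     ]   [-c ]
  [ A    0  ] [ lambda ] = [ b ]

Solving the linear system:
  x*      = (1.6707, -0.9939)
  lambda* = (1.7988)
  f(x*)   = 5.7774

x* = (1.6707, -0.9939), lambda* = (1.7988)


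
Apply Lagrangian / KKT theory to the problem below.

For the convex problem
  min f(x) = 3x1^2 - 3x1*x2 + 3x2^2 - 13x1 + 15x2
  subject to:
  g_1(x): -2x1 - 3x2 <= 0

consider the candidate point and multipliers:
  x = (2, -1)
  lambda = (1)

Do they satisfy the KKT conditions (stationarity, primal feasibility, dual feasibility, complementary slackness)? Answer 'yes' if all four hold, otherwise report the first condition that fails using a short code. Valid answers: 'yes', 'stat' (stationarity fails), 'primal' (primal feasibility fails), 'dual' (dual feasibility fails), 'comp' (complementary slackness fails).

Gradient of f: grad f(x) = Q x + c = (2, 3)
Constraint values g_i(x) = a_i^T x - b_i:
  g_1((2, -1)) = -1
Stationarity residual: grad f(x) + sum_i lambda_i a_i = (0, 0)
  -> stationarity OK
Primal feasibility (all g_i <= 0): OK
Dual feasibility (all lambda_i >= 0): OK
Complementary slackness (lambda_i * g_i(x) = 0 for all i): FAILS

Verdict: the first failing condition is complementary_slackness -> comp.

comp


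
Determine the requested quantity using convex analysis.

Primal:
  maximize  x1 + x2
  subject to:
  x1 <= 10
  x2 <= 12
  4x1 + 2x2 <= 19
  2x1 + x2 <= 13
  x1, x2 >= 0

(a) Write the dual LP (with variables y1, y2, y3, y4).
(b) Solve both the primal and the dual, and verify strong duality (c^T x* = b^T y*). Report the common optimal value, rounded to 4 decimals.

The standard primal-dual pair for 'max c^T x s.t. A x <= b, x >= 0' is:
  Dual:  min b^T y  s.t.  A^T y >= c,  y >= 0.

So the dual LP is:
  minimize  10y1 + 12y2 + 19y3 + 13y4
  subject to:
    y1 + 4y3 + 2y4 >= 1
    y2 + 2y3 + y4 >= 1
    y1, y2, y3, y4 >= 0

Solving the primal: x* = (0, 9.5).
  primal value c^T x* = 9.5.
Solving the dual: y* = (0, 0, 0.5, 0).
  dual value b^T y* = 9.5.
Strong duality: c^T x* = b^T y*. Confirmed.

9.5


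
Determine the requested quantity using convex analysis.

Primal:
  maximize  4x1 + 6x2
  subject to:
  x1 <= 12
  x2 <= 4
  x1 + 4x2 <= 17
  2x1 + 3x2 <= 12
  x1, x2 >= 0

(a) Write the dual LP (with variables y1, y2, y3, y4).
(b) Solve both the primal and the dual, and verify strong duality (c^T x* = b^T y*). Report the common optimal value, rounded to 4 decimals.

The standard primal-dual pair for 'max c^T x s.t. A x <= b, x >= 0' is:
  Dual:  min b^T y  s.t.  A^T y >= c,  y >= 0.

So the dual LP is:
  minimize  12y1 + 4y2 + 17y3 + 12y4
  subject to:
    y1 + y3 + 2y4 >= 4
    y2 + 4y3 + 3y4 >= 6
    y1, y2, y3, y4 >= 0

Solving the primal: x* = (6, 0).
  primal value c^T x* = 24.
Solving the dual: y* = (0, 0, 0, 2).
  dual value b^T y* = 24.
Strong duality: c^T x* = b^T y*. Confirmed.

24


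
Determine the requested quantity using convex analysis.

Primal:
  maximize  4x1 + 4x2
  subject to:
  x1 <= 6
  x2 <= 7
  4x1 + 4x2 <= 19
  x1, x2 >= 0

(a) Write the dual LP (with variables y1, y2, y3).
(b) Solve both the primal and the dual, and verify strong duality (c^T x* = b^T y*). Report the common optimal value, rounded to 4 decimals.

The standard primal-dual pair for 'max c^T x s.t. A x <= b, x >= 0' is:
  Dual:  min b^T y  s.t.  A^T y >= c,  y >= 0.

So the dual LP is:
  minimize  6y1 + 7y2 + 19y3
  subject to:
    y1 + 4y3 >= 4
    y2 + 4y3 >= 4
    y1, y2, y3 >= 0

Solving the primal: x* = (4.75, 0).
  primal value c^T x* = 19.
Solving the dual: y* = (0, 0, 1).
  dual value b^T y* = 19.
Strong duality: c^T x* = b^T y*. Confirmed.

19


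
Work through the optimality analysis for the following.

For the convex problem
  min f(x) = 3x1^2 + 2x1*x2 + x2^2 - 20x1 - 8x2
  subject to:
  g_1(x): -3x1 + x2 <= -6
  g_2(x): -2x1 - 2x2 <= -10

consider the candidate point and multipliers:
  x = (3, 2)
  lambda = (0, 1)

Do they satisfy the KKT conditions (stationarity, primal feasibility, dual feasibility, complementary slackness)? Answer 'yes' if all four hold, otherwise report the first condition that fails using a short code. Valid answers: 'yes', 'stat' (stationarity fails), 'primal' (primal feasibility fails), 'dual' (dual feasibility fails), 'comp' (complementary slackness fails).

Gradient of f: grad f(x) = Q x + c = (2, 2)
Constraint values g_i(x) = a_i^T x - b_i:
  g_1((3, 2)) = -1
  g_2((3, 2)) = 0
Stationarity residual: grad f(x) + sum_i lambda_i a_i = (0, 0)
  -> stationarity OK
Primal feasibility (all g_i <= 0): OK
Dual feasibility (all lambda_i >= 0): OK
Complementary slackness (lambda_i * g_i(x) = 0 for all i): OK

Verdict: yes, KKT holds.

yes


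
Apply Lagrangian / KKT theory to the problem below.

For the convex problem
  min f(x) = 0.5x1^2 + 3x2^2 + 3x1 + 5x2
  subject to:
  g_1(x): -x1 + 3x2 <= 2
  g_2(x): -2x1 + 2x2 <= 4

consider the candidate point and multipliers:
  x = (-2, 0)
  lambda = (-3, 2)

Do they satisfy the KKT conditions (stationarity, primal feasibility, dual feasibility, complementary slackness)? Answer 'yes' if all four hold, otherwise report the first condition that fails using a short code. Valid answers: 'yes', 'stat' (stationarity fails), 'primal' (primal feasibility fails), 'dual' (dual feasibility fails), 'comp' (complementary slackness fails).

Gradient of f: grad f(x) = Q x + c = (1, 5)
Constraint values g_i(x) = a_i^T x - b_i:
  g_1((-2, 0)) = 0
  g_2((-2, 0)) = 0
Stationarity residual: grad f(x) + sum_i lambda_i a_i = (0, 0)
  -> stationarity OK
Primal feasibility (all g_i <= 0): OK
Dual feasibility (all lambda_i >= 0): FAILS
Complementary slackness (lambda_i * g_i(x) = 0 for all i): OK

Verdict: the first failing condition is dual_feasibility -> dual.

dual


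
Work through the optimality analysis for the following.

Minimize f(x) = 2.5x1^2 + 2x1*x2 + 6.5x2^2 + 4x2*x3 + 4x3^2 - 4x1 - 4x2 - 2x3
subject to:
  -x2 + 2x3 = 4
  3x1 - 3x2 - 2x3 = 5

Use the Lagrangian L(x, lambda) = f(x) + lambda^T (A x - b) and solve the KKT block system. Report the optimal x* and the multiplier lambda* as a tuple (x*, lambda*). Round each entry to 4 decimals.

Form the Lagrangian:
  L(x, lambda) = (1/2) x^T Q x + c^T x + lambda^T (A x - b)
Stationarity (grad_x L = 0): Q x + c + A^T lambda = 0.
Primal feasibility: A x = b.

This gives the KKT block system:
  [ Q   A^T ] [ x     ]   [-c ]
  [ A    0  ] [ lambda ] = [ b ]

Solving the linear system:
  x*      = (1.7291, -0.9532, 1.5234)
  lambda* = (-4.1003, -0.913)
  f(x*)   = 7.408

x* = (1.7291, -0.9532, 1.5234), lambda* = (-4.1003, -0.913)


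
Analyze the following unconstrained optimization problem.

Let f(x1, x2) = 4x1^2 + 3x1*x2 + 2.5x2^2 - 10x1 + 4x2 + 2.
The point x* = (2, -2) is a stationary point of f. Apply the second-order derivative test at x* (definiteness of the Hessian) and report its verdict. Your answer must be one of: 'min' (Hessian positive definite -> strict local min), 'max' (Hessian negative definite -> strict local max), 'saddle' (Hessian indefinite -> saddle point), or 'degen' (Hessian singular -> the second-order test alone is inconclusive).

Compute the Hessian H = grad^2 f:
  H = [[8, 3], [3, 5]]
Verify stationarity: grad f(x*) = H x* + g = (0, 0).
Eigenvalues of H: 3.1459, 9.8541.
Both eigenvalues > 0, so H is positive definite -> x* is a strict local min.

min


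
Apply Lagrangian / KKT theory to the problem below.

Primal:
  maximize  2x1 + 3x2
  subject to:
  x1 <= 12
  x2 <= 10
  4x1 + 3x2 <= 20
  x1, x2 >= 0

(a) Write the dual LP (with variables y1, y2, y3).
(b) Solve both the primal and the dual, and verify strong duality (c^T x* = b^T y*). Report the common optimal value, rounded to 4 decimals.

The standard primal-dual pair for 'max c^T x s.t. A x <= b, x >= 0' is:
  Dual:  min b^T y  s.t.  A^T y >= c,  y >= 0.

So the dual LP is:
  minimize  12y1 + 10y2 + 20y3
  subject to:
    y1 + 4y3 >= 2
    y2 + 3y3 >= 3
    y1, y2, y3 >= 0

Solving the primal: x* = (0, 6.6667).
  primal value c^T x* = 20.
Solving the dual: y* = (0, 0, 1).
  dual value b^T y* = 20.
Strong duality: c^T x* = b^T y*. Confirmed.

20


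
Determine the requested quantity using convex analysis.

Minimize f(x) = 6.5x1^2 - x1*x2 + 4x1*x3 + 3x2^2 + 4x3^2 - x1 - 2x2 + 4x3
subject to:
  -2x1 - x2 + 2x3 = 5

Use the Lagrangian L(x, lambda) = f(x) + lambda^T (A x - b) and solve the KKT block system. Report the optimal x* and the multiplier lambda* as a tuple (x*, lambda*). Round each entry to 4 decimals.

Form the Lagrangian:
  L(x, lambda) = (1/2) x^T Q x + c^T x + lambda^T (A x - b)
Stationarity (grad_x L = 0): Q x + c + A^T lambda = 0.
Primal feasibility: A x = b.

This gives the KKT block system:
  [ Q   A^T ] [ x     ]   [-c ]
  [ A    0  ] [ lambda ] = [ b ]

Solving the linear system:
  x*      = (-1.0338, -0.6039, 1.1643)
  lambda* = (-4.5894)
  f(x*)   = 14.9227

x* = (-1.0338, -0.6039, 1.1643), lambda* = (-4.5894)


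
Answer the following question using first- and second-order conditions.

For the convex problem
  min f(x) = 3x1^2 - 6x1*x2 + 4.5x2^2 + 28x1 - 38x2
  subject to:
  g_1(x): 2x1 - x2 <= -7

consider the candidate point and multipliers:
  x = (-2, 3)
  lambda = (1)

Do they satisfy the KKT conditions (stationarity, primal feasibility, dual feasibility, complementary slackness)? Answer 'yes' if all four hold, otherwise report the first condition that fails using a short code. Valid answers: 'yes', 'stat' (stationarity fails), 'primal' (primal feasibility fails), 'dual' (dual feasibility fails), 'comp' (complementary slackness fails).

Gradient of f: grad f(x) = Q x + c = (-2, 1)
Constraint values g_i(x) = a_i^T x - b_i:
  g_1((-2, 3)) = 0
Stationarity residual: grad f(x) + sum_i lambda_i a_i = (0, 0)
  -> stationarity OK
Primal feasibility (all g_i <= 0): OK
Dual feasibility (all lambda_i >= 0): OK
Complementary slackness (lambda_i * g_i(x) = 0 for all i): OK

Verdict: yes, KKT holds.

yes


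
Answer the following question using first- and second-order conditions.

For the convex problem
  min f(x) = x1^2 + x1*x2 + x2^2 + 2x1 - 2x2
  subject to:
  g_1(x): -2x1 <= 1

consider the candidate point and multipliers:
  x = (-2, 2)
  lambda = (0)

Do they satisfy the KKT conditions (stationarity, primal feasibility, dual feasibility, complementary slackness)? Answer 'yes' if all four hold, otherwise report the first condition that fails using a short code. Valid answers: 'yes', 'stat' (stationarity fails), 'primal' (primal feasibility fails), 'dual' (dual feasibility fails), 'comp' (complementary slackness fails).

Gradient of f: grad f(x) = Q x + c = (0, 0)
Constraint values g_i(x) = a_i^T x - b_i:
  g_1((-2, 2)) = 3
Stationarity residual: grad f(x) + sum_i lambda_i a_i = (0, 0)
  -> stationarity OK
Primal feasibility (all g_i <= 0): FAILS
Dual feasibility (all lambda_i >= 0): OK
Complementary slackness (lambda_i * g_i(x) = 0 for all i): OK

Verdict: the first failing condition is primal_feasibility -> primal.

primal


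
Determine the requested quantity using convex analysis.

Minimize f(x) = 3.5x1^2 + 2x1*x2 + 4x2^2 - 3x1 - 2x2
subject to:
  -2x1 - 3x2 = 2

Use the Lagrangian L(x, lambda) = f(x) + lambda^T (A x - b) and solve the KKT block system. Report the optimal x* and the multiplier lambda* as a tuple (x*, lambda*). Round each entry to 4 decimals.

Form the Lagrangian:
  L(x, lambda) = (1/2) x^T Q x + c^T x + lambda^T (A x - b)
Stationarity (grad_x L = 0): Q x + c + A^T lambda = 0.
Primal feasibility: A x = b.

This gives the KKT block system:
  [ Q   A^T ] [ x     ]   [-c ]
  [ A    0  ] [ lambda ] = [ b ]

Solving the linear system:
  x*      = (-0.0704, -0.6197)
  lambda* = (-2.3662)
  f(x*)   = 3.0915

x* = (-0.0704, -0.6197), lambda* = (-2.3662)


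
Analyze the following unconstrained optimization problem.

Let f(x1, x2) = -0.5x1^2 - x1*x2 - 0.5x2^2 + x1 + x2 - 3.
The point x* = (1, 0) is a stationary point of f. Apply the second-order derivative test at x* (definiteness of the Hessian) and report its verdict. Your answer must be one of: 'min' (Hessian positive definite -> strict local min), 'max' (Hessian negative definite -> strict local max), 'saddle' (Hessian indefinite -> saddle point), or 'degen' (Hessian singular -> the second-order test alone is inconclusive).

Compute the Hessian H = grad^2 f:
  H = [[-1, -1], [-1, -1]]
Verify stationarity: grad f(x*) = H x* + g = (0, 0).
Eigenvalues of H: -2, 0.
H has a zero eigenvalue (singular; negative semidefinite but not definite), so H is neither positive definite, negative definite, nor indefinite. The second-order test alone is inconclusive -> degen.
(Indeed, f is constant along the null direction of H through x*, so x* is not a strict local extremum.)

degen


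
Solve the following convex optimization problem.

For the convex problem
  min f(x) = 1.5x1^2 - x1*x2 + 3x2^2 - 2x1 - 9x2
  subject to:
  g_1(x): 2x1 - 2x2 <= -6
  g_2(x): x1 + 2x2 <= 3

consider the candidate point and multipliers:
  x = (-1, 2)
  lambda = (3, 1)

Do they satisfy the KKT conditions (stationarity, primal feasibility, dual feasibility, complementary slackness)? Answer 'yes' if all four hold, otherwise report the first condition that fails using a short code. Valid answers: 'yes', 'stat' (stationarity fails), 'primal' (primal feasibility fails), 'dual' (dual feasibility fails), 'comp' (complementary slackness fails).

Gradient of f: grad f(x) = Q x + c = (-7, 4)
Constraint values g_i(x) = a_i^T x - b_i:
  g_1((-1, 2)) = 0
  g_2((-1, 2)) = 0
Stationarity residual: grad f(x) + sum_i lambda_i a_i = (0, 0)
  -> stationarity OK
Primal feasibility (all g_i <= 0): OK
Dual feasibility (all lambda_i >= 0): OK
Complementary slackness (lambda_i * g_i(x) = 0 for all i): OK

Verdict: yes, KKT holds.

yes


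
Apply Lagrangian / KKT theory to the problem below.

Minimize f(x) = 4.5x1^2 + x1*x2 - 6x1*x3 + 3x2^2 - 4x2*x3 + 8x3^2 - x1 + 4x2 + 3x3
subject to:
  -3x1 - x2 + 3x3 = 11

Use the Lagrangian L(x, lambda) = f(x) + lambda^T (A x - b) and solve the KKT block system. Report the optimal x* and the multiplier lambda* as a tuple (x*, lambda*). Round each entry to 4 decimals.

Form the Lagrangian:
  L(x, lambda) = (1/2) x^T Q x + c^T x + lambda^T (A x - b)
Stationarity (grad_x L = 0): Q x + c + A^T lambda = 0.
Primal feasibility: A x = b.

This gives the KKT block system:
  [ Q   A^T ] [ x     ]   [-c ]
  [ A    0  ] [ lambda ] = [ b ]

Solving the linear system:
  x*      = (-2.9296, -1.7437, 0.1558)
  lambda* = (-10.0151)
  f(x*)   = 53.294

x* = (-2.9296, -1.7437, 0.1558), lambda* = (-10.0151)


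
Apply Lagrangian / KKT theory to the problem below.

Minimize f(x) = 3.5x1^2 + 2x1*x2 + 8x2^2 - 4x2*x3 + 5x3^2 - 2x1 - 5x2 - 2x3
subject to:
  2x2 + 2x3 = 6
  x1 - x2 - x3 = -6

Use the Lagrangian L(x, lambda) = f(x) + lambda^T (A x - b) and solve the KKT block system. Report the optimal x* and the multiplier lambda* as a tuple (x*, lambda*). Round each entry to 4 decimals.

Form the Lagrangian:
  L(x, lambda) = (1/2) x^T Q x + c^T x + lambda^T (A x - b)
Stationarity (grad_x L = 0): Q x + c + A^T lambda = 0.
Primal feasibility: A x = b.

This gives the KKT block system:
  [ Q   A^T ] [ x     ]   [-c ]
  [ A    0  ] [ lambda ] = [ b ]

Solving the linear system:
  x*      = (-3, 1.5, 1.5)
  lambda* = (6.5, 20)
  f(x*)   = 38.25

x* = (-3, 1.5, 1.5), lambda* = (6.5, 20)


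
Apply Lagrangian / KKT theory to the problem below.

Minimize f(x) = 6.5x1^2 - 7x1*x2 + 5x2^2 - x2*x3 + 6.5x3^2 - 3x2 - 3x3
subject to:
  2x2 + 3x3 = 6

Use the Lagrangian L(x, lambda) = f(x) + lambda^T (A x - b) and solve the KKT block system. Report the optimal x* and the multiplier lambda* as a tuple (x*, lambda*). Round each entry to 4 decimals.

Form the Lagrangian:
  L(x, lambda) = (1/2) x^T Q x + c^T x + lambda^T (A x - b)
Stationarity (grad_x L = 0): Q x + c + A^T lambda = 0.
Primal feasibility: A x = b.

This gives the KKT block system:
  [ Q   A^T ] [ x     ]   [-c ]
  [ A    0  ] [ lambda ] = [ b ]

Solving the linear system:
  x*      = (0.8206, 1.524, 0.984)
  lambda* = (-2.7559)
  f(x*)   = 4.5058

x* = (0.8206, 1.524, 0.984), lambda* = (-2.7559)


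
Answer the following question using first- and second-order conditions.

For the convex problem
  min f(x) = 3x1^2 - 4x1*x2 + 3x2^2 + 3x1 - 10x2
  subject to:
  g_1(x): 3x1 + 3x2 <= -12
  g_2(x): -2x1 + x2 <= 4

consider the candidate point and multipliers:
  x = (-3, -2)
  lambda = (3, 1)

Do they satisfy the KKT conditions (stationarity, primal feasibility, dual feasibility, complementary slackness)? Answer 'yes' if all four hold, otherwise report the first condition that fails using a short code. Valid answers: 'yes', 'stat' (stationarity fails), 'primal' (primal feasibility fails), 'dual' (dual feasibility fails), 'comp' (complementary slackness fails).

Gradient of f: grad f(x) = Q x + c = (-7, -10)
Constraint values g_i(x) = a_i^T x - b_i:
  g_1((-3, -2)) = -3
  g_2((-3, -2)) = 0
Stationarity residual: grad f(x) + sum_i lambda_i a_i = (0, 0)
  -> stationarity OK
Primal feasibility (all g_i <= 0): OK
Dual feasibility (all lambda_i >= 0): OK
Complementary slackness (lambda_i * g_i(x) = 0 for all i): FAILS

Verdict: the first failing condition is complementary_slackness -> comp.

comp
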